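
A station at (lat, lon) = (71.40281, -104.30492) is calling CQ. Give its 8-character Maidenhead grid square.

DQ71uj36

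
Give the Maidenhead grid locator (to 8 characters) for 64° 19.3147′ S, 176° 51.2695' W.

AC15nq72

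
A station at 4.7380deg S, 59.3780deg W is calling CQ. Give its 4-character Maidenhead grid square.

Offset from 180°W / 90°S: lon 120.62°, lat 85.26°.
Field: lon ⌊120.62/20⌋ = 6 → G; lat ⌊85.26/10⌋ = 8 → I.
Square: lon ⌊0.62/2⌋ = 0; lat ⌊5.26/1⌋ = 5.

GI05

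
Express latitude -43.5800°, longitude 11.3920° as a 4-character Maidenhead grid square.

JE56

Offset from 180°W / 90°S: lon 191.39°, lat 46.42°.
Field: lon ⌊191.39/20⌋ = 9 → J; lat ⌊46.42/10⌋ = 4 → E.
Square: lon ⌊11.39/2⌋ = 5; lat ⌊6.42/1⌋ = 6.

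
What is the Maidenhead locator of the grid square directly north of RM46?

RM47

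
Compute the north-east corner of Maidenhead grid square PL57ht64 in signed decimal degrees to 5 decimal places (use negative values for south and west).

27.81250, 130.64167

Field P=15, L=11: +15·20° lon, +11·10° lat → SW at lon 120°, lat 20°.
Square 5, 7: +5·2° lon, +7·1° lat → SW at lon 130°, lat 27°.
Subsquare h=7, t=19: +7·0.0833333° lon, +19·0.0416667° lat → SW at lon 130.583°, lat 27.7917°.
Extended square 6, 4: +6·0.00833333° lon, +4·0.00416667° lat → SW at lon 130.633°, lat 27.8083°.
Cell spans 0.00833333° lon × 0.00416667° lat. NE corner is SW corner plus one full cell.
latitude 27.81250, longitude 130.64167.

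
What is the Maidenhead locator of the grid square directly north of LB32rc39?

Latitude extended square 9; +1 → 10, wraps to 0, carry into subsquare.
Latitude subsquare c = 2; +1 → 3 = d.
The longitude characters are unchanged.

LB32rd30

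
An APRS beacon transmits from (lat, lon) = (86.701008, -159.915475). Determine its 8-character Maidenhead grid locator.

Add 180° to longitude and 90° to latitude: 20.08453, 176.70101.
Field: lon ⌊20.08453/20⌋ = 1 → B; lat ⌊176.70101/10⌋ = 17 → R.
Square: lon ⌊0.08453/2⌋ = 0; lat ⌊6.70101/1⌋ = 6.
Subsquare: lon ⌊0.08453/0.0833333⌋ = 1 → b; lat ⌊0.70101/0.0416667⌋ = 16 → q.
Extended square: lon ⌊0.00119/0.00833333⌋ = 0; lat ⌊0.03434/0.00416667⌋ = 8.

BR06bq08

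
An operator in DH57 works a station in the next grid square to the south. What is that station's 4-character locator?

DH56

Latitude square 7; −1 → 6.
The longitude characters are unchanged.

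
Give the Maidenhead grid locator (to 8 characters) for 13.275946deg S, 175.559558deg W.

Offset from 180°W / 90°S: lon 4.44044°, lat 76.72405°.
Field: 4.44044/20 → 0 → A, 76.72405/10 → 7 → H; chars AH.
Square: 4.44044/2 → 2, 6.72405/1 → 6; chars 26.
Subsquare: 0.44044/0.0833333 → 5 → f, 0.72405/0.0416667 → 17 → r; chars fr.
Extended square: 0.02378/0.00833333 → 2, 0.01572/0.00416667 → 3; chars 23.

AH26fr23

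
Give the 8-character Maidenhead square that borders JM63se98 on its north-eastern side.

JM63te09

Longitude extended square 9; +1 → 10, wraps to 0, carry into subsquare.
Longitude subsquare s = 18; +1 → 19 = t.
Latitude extended square 8; +1 → 9.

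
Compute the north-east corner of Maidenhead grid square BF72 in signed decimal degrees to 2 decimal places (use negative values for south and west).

Field B=1, F=5: +1·20° lon, +5·10° lat → SW at lon -160°, lat -40°.
Square 7, 2: +7·2° lon, +2·1° lat → SW at lon -146°, lat -38°.
Cell spans 2° lon × 1° lat. NE corner is SW corner plus one full cell.
latitude -37.00, longitude -144.00.

-37.00, -144.00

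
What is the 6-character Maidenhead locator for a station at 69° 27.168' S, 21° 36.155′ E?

Shift to the Maidenhead origin (180°W, 90°S): lon 201.6026, lat 20.5472.
Field (20°×10°, letters A–R): 201.6026/20 → 10 → K, 20.5472/10 → 2 → C; chars KC.
Square (2°×1°, digits 0–9): 1.6026/2 → 0, 0.5472/1 → 0; chars 00.
Subsquare (5′×2.5′, letters a–x): 1.6026/0.0833333 → 19 → t, 0.5472/0.0416667 → 13 → n; chars tn.

KC00tn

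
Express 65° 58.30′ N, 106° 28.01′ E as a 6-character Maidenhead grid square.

OP35fx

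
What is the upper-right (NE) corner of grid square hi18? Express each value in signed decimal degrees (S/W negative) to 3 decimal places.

Field H=7, I=8: +7·20° lon, +8·10° lat → SW at lon -40°, lat -10°.
Square 1, 8: +1·2° lon, +8·1° lat → SW at lon -38°, lat -2°.
Cell spans 2° lon × 1° lat. NE corner is SW corner plus one full cell.
latitude -1.000, longitude -36.000.

-1.000, -36.000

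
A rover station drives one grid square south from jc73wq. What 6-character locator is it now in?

JC73wp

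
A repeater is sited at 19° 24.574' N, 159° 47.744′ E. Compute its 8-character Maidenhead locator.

Shift to the Maidenhead origin (180°W, 90°S): lon 339.79573, lat 109.40957.
Field: 339.79573/20 → 16 → Q, 109.40957/10 → 10 → K; chars QK.
Square: 19.79573/2 → 9, 9.40957/1 → 9; chars 99.
Subsquare: 1.79573/0.0833333 → 21 → v, 0.40957/0.0416667 → 9 → j; chars vj.
Extended square: 0.04573/0.00833333 → 5, 0.03457/0.00416667 → 8; chars 58.

QK99vj58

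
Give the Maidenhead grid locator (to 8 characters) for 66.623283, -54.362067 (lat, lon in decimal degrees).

GP26to69

Shift to the Maidenhead origin (180°W, 90°S): lon 125.63793, lat 156.62328.
Field: 125.63793/20 → 6 → G, 156.62328/10 → 15 → P; chars GP.
Square: 5.63793/2 → 2, 6.62328/1 → 6; chars 26.
Subsquare: 1.63793/0.0833333 → 19 → t, 0.62328/0.0416667 → 14 → o; chars to.
Extended square: 0.05460/0.00833333 → 6, 0.03995/0.00416667 → 9; chars 69.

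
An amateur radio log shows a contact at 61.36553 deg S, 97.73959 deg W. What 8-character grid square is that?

EC18dp12

Add 180° to longitude and 90° to latitude: 82.26041, 28.63447.
Field: 82.26041/20 → 4 → E, 28.63447/10 → 2 → C; chars EC.
Square: 2.26041/2 → 1, 8.63447/1 → 8; chars 18.
Subsquare: 0.26041/0.0833333 → 3 → d, 0.63447/0.0416667 → 15 → p; chars dp.
Extended square: 0.01041/0.00833333 → 1, 0.00947/0.00416667 → 2; chars 12.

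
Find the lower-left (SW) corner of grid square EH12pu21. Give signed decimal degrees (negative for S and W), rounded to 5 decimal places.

Field E=4, H=7: +4·20° lon, +7·10° lat → SW at lon -100°, lat -20°.
Square 1, 2: +1·2° lon, +2·1° lat → SW at lon -98°, lat -18°.
Subsquare p=15, u=20: +15·0.0833333° lon, +20·0.0416667° lat → SW at lon -96.75°, lat -17.1667°.
Extended square 2, 1: +2·0.00833333° lon, +1·0.00416667° lat → SW at lon -96.7333°, lat -17.1625°.
latitude -17.16250, longitude -96.73333.

-17.16250, -96.73333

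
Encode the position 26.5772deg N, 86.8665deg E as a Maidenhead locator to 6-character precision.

Offset from 180°W / 90°S: lon 266.8665°, lat 116.5772°.
Field: lon ⌊266.8665/20⌋ = 13 → N; lat ⌊116.5772/10⌋ = 11 → L.
Square: lon ⌊6.8665/2⌋ = 3; lat ⌊6.5772/1⌋ = 6.
Subsquare: lon ⌊0.8665/0.0833333⌋ = 10 → k; lat ⌊0.5772/0.0416667⌋ = 13 → n.

NL36kn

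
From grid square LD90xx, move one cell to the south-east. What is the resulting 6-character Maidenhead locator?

MD00aw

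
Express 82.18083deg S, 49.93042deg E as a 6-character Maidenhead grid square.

LA47xt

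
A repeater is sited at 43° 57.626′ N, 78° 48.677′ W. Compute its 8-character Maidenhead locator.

Add 180° to longitude and 90° to latitude: 101.18872, 133.96043.
Field: 101.18872/20 → 5 → F, 133.96043/10 → 13 → N; chars FN.
Square: 1.18872/2 → 0, 3.96043/1 → 3; chars 03.
Subsquare: 1.18872/0.0833333 → 14 → o, 0.96043/0.0416667 → 23 → x; chars ox.
Extended square: 0.02205/0.00833333 → 2, 0.00210/0.00416667 → 0; chars 20.

FN03ox20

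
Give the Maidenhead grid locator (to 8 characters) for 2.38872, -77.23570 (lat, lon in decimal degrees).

Shift to the Maidenhead origin (180°W, 90°S): lon 102.76430, lat 92.38872.
Field: lon ⌊102.76430/20⌋ = 5 → F; lat ⌊92.38872/10⌋ = 9 → J.
Square: lon ⌊2.76430/2⌋ = 1; lat ⌊2.38872/1⌋ = 2.
Subsquare: lon ⌊0.76430/0.0833333⌋ = 9 → j; lat ⌊0.38872/0.0416667⌋ = 9 → j.
Extended square: lon ⌊0.01430/0.00833333⌋ = 1; lat ⌊0.01372/0.00416667⌋ = 3.

FJ12jj13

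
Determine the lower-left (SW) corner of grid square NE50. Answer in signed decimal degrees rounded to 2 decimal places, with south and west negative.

-50.00, 90.00

Field N=13, E=4: +13·20° lon, +4·10° lat → SW at lon 80°, lat -50°.
Square 5, 0: +5·2° lon, +0·1° lat → SW at lon 90°, lat -50°.
latitude -50.00, longitude 90.00.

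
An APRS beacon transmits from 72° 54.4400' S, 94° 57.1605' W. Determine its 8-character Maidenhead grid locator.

Shift to the Maidenhead origin (180°W, 90°S): lon 85.04733, lat 17.09267.
Field: 85.04733/20 → 4 → E, 17.09267/10 → 1 → B; chars EB.
Square: 5.04733/2 → 2, 7.09267/1 → 7; chars 27.
Subsquare: 1.04733/0.0833333 → 12 → m, 0.09267/0.0416667 → 2 → c; chars mc.
Extended square: 0.04733/0.00833333 → 5, 0.00933/0.00416667 → 2; chars 52.

EB27mc52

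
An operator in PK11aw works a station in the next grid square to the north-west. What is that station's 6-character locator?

Longitude subsquare a = 0; −1 → -1, wraps to 23 = x, carry into square.
Longitude square 1; −1 → 0.
Latitude subsquare w = 22; +1 → 23 = x.

PK01xx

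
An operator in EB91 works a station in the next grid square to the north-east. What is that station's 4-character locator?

FB02

Longitude square 9; +1 → 10, wraps to 0, carry into field.
Longitude field E = 4; +1 → 5 = F.
Latitude square 1; +1 → 2.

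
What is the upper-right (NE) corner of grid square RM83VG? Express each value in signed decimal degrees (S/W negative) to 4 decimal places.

Field R=17, M=12: +17·20° lon, +12·10° lat → SW at lon 160°, lat 30°.
Square 8, 3: +8·2° lon, +3·1° lat → SW at lon 176°, lat 33°.
Subsquare v=21, g=6: +21·0.0833333° lon, +6·0.0416667° lat → SW at lon 177.75°, lat 33.25°.
Cell spans 0.0833333° lon × 0.0416667° lat. NE corner is SW corner plus one full cell.
latitude 33.2917, longitude 177.8333.

33.2917, 177.8333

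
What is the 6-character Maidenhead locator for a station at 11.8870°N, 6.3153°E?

JK31dv

Shift to the Maidenhead origin (180°W, 90°S): lon 186.3153, lat 101.8870.
Field: 186.3153/20 → 9 → J, 101.8870/10 → 10 → K; chars JK.
Square: 6.3153/2 → 3, 1.8870/1 → 1; chars 31.
Subsquare: 0.3153/0.0833333 → 3 → d, 0.8870/0.0416667 → 21 → v; chars dv.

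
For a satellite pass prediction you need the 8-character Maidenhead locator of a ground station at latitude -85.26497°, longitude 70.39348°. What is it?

MA54er76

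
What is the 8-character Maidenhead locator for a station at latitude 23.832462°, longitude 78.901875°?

Add 180° to longitude and 90° to latitude: 258.90188, 113.83246.
Field: 258.90188/20 → 12 → M, 113.83246/10 → 11 → L; chars ML.
Square: 18.90188/2 → 9, 3.83246/1 → 3; chars 93.
Subsquare: 0.90188/0.0833333 → 10 → k, 0.83246/0.0416667 → 19 → t; chars kt.
Extended square: 0.06854/0.00833333 → 8, 0.04080/0.00416667 → 9; chars 89.

ML93kt89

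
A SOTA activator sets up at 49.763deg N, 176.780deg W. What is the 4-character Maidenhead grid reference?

AN19

Offset from 180°W / 90°S: lon 3.22°, lat 139.76°.
Field: 3.22/20 → 0 → A, 139.76/10 → 13 → N; chars AN.
Square: 3.22/2 → 1, 9.76/1 → 9; chars 19.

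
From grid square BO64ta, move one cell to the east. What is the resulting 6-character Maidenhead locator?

BO64ua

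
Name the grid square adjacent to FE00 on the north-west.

Longitude square 0; −1 → -1, wraps to 9, carry into field.
Longitude field F = 5; −1 → 4 = E.
Latitude square 0; +1 → 1.

EE91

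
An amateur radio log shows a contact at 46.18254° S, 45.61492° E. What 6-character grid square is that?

LE23tt

Offset from 180°W / 90°S: lon 225.6149°, lat 43.8175°.
Field (20°×10°, letters A–R): 225.6149/20 → 11 → L, 43.8175/10 → 4 → E; chars LE.
Square (2°×1°, digits 0–9): 5.6149/2 → 2, 3.8175/1 → 3; chars 23.
Subsquare (5′×2.5′, letters a–x): 1.6149/0.0833333 → 19 → t, 0.8175/0.0416667 → 19 → t; chars tt.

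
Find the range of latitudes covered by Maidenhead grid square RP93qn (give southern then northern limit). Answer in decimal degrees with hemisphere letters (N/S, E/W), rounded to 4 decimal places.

63.5417° N, 63.5833° N

Field R=17, P=15: +17·20° lon, +15·10° lat → SW at lon 160°, lat 60°.
Square 9, 3: +9·2° lon, +3·1° lat → SW at lon 178°, lat 63°.
Subsquare q=16, n=13: +16·0.0833333° lon, +13·0.0416667° lat → SW at lon 179.333°, lat 63.5417°.
Cell spans 0.0833333° lon × 0.0416667° lat.
south 63.5417° N, north 63.5833° N.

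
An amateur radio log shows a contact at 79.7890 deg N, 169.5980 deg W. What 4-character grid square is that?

Offset from 180°W / 90°S: lon 10.40°, lat 169.79°.
Field: lon ⌊10.40/20⌋ = 0 → A; lat ⌊169.79/10⌋ = 16 → Q.
Square: lon ⌊10.40/2⌋ = 5; lat ⌊9.79/1⌋ = 9.

AQ59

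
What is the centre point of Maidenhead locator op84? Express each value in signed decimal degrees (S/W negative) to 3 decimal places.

64.500, 117.000

Field O=14, P=15: +14·20° lon, +15·10° lat → SW at lon 100°, lat 60°.
Square 8, 4: +8·2° lon, +4·1° lat → SW at lon 116°, lat 64°.
Cell spans 2° lon × 1° lat. Centre is SW corner plus half of each.
latitude 64.500, longitude 117.000.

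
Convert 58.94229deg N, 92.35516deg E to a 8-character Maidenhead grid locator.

NO68ew26

Shift to the Maidenhead origin (180°W, 90°S): lon 272.35516, lat 148.94229.
Field (20°×10°, letters A–R): lon ⌊272.35516/20⌋ = 13 → N; lat ⌊148.94229/10⌋ = 14 → O.
Square (2°×1°, digits 0–9): lon ⌊12.35516/2⌋ = 6; lat ⌊8.94229/1⌋ = 8.
Subsquare (5′×2.5′, letters a–x): lon ⌊0.35516/0.0833333⌋ = 4 → e; lat ⌊0.94229/0.0416667⌋ = 22 → w.
Extended square (30″×15″, digits 0–9): lon ⌊0.02183/0.00833333⌋ = 2; lat ⌊0.02562/0.00416667⌋ = 6.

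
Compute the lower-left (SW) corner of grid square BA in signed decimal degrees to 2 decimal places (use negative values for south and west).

-90.00, -160.00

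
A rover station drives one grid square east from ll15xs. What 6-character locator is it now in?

LL25as

Longitude subsquare x = 23; +1 → 24, wraps to 0 = a, carry into square.
Longitude square 1; +1 → 2.
The latitude characters are unchanged.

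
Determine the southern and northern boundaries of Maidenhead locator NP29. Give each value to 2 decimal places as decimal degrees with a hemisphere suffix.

69.00° N, 70.00° N

Field N=13, P=15: +13·20° lon, +15·10° lat → SW at lon 80°, lat 60°.
Square 2, 9: +2·2° lon, +9·1° lat → SW at lon 84°, lat 69°.
Cell spans 2° lon × 1° lat.
south 69.00° N, north 70.00° N.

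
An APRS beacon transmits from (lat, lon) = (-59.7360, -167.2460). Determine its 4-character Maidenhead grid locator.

Offset from 180°W / 90°S: lon 12.75°, lat 30.26°.
Field (20°×10°, letters A–R): 12.75/20 → 0 → A, 30.26/10 → 3 → D; chars AD.
Square (2°×1°, digits 0–9): 12.75/2 → 6, 0.26/1 → 0; chars 60.

AD60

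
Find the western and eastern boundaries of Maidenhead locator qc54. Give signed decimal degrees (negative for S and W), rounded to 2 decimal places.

Field Q=16, C=2: +16·20° lon, +2·10° lat → SW at lon 140°, lat -70°.
Square 5, 4: +5·2° lon, +4·1° lat → SW at lon 150°, lat -66°.
Cell spans 2° lon × 1° lat.
west 150.00, east 152.00.

150.00, 152.00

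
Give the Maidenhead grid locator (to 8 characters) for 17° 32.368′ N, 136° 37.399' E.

Offset from 180°W / 90°S: lon 316.62332°, lat 107.53947°.
Field (20°×10°, letters A–R): 316.62332/20 → 15 → P, 107.53947/10 → 10 → K; chars PK.
Square (2°×1°, digits 0–9): 16.62332/2 → 8, 7.53947/1 → 7; chars 87.
Subsquare (5′×2.5′, letters a–x): 0.62332/0.0833333 → 7 → h, 0.53947/0.0416667 → 12 → m; chars hm.
Extended square (30″×15″, digits 0–9): 0.03998/0.00833333 → 4, 0.03947/0.00416667 → 9; chars 49.

PK87hm49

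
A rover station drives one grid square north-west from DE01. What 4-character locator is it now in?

Longitude square 0; −1 → -1, wraps to 9, carry into field.
Longitude field D = 3; −1 → 2 = C.
Latitude square 1; +1 → 2.

CE92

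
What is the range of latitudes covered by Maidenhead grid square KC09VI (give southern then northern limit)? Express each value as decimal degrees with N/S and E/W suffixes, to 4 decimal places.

Field K=10, C=2: +10·20° lon, +2·10° lat → SW at lon 20°, lat -70°.
Square 0, 9: +0·2° lon, +9·1° lat → SW at lon 20°, lat -61°.
Subsquare v=21, i=8: +21·0.0833333° lon, +8·0.0416667° lat → SW at lon 21.75°, lat -60.6667°.
Cell spans 0.0833333° lon × 0.0416667° lat.
south 60.6667° S, north 60.6250° S.

60.6667° S, 60.6250° S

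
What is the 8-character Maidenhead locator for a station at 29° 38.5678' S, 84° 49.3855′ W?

EG70oi15

Add 180° to longitude and 90° to latitude: 95.17691, 60.35720.
Field: lon ⌊95.17691/20⌋ = 4 → E; lat ⌊60.35720/10⌋ = 6 → G.
Square: lon ⌊15.17691/2⌋ = 7; lat ⌊0.35720/1⌋ = 0.
Subsquare: lon ⌊1.17691/0.0833333⌋ = 14 → o; lat ⌊0.35720/0.0416667⌋ = 8 → i.
Extended square: lon ⌊0.01024/0.00833333⌋ = 1; lat ⌊0.02387/0.00416667⌋ = 5.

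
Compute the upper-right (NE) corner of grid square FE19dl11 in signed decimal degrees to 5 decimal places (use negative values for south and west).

-40.53333, -77.73333

Field F=5, E=4: +5·20° lon, +4·10° lat → SW at lon -80°, lat -50°.
Square 1, 9: +1·2° lon, +9·1° lat → SW at lon -78°, lat -41°.
Subsquare d=3, l=11: +3·0.0833333° lon, +11·0.0416667° lat → SW at lon -77.75°, lat -40.5417°.
Extended square 1, 1: +1·0.00833333° lon, +1·0.00416667° lat → SW at lon -77.7417°, lat -40.5375°.
Cell spans 0.00833333° lon × 0.00416667° lat. NE corner is SW corner plus one full cell.
latitude -40.53333, longitude -77.73333.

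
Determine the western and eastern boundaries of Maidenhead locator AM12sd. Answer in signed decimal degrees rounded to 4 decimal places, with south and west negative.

Field A=0, M=12: +0·20° lon, +12·10° lat → SW at lon -180°, lat 30°.
Square 1, 2: +1·2° lon, +2·1° lat → SW at lon -178°, lat 32°.
Subsquare s=18, d=3: +18·0.0833333° lon, +3·0.0416667° lat → SW at lon -176.5°, lat 32.125°.
Cell spans 0.0833333° lon × 0.0416667° lat.
west -176.5000, east -176.4167.

-176.5000, -176.4167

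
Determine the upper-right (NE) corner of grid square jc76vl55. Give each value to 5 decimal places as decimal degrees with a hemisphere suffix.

63.51667° S, 15.80000° E

Field J=9, C=2: +9·20° lon, +2·10° lat → SW at lon 0°, lat -70°.
Square 7, 6: +7·2° lon, +6·1° lat → SW at lon 14°, lat -64°.
Subsquare v=21, l=11: +21·0.0833333° lon, +11·0.0416667° lat → SW at lon 15.75°, lat -63.5417°.
Extended square 5, 5: +5·0.00833333° lon, +5·0.00416667° lat → SW at lon 15.7917°, lat -63.5208°.
Cell spans 0.00833333° lon × 0.00416667° lat. NE corner is SW corner plus one full cell.
latitude 63.51667° S, longitude 15.80000° E.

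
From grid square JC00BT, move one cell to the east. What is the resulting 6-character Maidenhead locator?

Longitude subsquare b = 1; +1 → 2 = c.
The latitude characters are unchanged.

JC00ct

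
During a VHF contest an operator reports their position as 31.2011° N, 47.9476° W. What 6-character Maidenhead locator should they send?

GM61ae

Add 180° to longitude and 90° to latitude: 132.0524, 121.2011.
Field: lon ⌊132.0524/20⌋ = 6 → G; lat ⌊121.2011/10⌋ = 12 → M.
Square: lon ⌊12.0524/2⌋ = 6; lat ⌊1.2011/1⌋ = 1.
Subsquare: lon ⌊0.0524/0.0833333⌋ = 0 → a; lat ⌊0.2011/0.0416667⌋ = 4 → e.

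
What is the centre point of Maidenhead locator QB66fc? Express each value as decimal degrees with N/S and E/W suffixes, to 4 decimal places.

Field Q=16, B=1: +16·20° lon, +1·10° lat → SW at lon 140°, lat -80°.
Square 6, 6: +6·2° lon, +6·1° lat → SW at lon 152°, lat -74°.
Subsquare f=5, c=2: +5·0.0833333° lon, +2·0.0416667° lat → SW at lon 152.417°, lat -73.9167°.
Cell spans 0.0833333° lon × 0.0416667° lat. Centre is SW corner plus half of each.
latitude 73.8958° S, longitude 152.4583° E.

73.8958° S, 152.4583° E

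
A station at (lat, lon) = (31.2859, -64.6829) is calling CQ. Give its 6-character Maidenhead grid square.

Add 180° to longitude and 90° to latitude: 115.3171, 121.2859.
Field: lon ⌊115.3171/20⌋ = 5 → F; lat ⌊121.2859/10⌋ = 12 → M.
Square: lon ⌊15.3171/2⌋ = 7; lat ⌊1.2859/1⌋ = 1.
Subsquare: lon ⌊1.3171/0.0833333⌋ = 15 → p; lat ⌊0.2859/0.0416667⌋ = 6 → g.

FM71pg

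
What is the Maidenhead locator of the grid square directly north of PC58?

Latitude square 8; +1 → 9.
The longitude characters are unchanged.

PC59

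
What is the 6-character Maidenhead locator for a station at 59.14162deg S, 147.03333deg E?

QD30mu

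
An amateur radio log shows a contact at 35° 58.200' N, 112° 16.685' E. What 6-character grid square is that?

OM65dx

Shift to the Maidenhead origin (180°W, 90°S): lon 292.2781, lat 125.9700.
Field: 292.2781/20 → 14 → O, 125.9700/10 → 12 → M; chars OM.
Square: 12.2781/2 → 6, 5.9700/1 → 5; chars 65.
Subsquare: 0.2781/0.0833333 → 3 → d, 0.9700/0.0416667 → 23 → x; chars dx.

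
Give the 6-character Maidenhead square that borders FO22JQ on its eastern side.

FO22kq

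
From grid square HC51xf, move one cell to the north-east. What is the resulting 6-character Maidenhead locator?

Longitude subsquare x = 23; +1 → 24, wraps to 0 = a, carry into square.
Longitude square 5; +1 → 6.
Latitude subsquare f = 5; +1 → 6 = g.

HC61ag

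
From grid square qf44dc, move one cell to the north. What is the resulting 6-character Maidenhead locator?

QF44dd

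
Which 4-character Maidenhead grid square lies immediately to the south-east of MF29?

MF38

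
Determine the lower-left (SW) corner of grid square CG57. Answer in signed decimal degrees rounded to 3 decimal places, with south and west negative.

-23.000, -130.000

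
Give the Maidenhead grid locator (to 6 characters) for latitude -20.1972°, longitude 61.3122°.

Add 180° to longitude and 90° to latitude: 241.3122, 69.8028.
Field (20°×10°, letters A–R): lon ⌊241.3122/20⌋ = 12 → M; lat ⌊69.8028/10⌋ = 6 → G.
Square (2°×1°, digits 0–9): lon ⌊1.3122/2⌋ = 0; lat ⌊9.8028/1⌋ = 9.
Subsquare (5′×2.5′, letters a–x): lon ⌊1.3122/0.0833333⌋ = 15 → p; lat ⌊0.8028/0.0416667⌋ = 19 → t.

MG09pt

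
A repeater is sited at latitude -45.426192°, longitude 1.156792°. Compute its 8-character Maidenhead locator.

Add 180° to longitude and 90° to latitude: 181.15679, 44.57381.
Field: 181.15679/20 → 9 → J, 44.57381/10 → 4 → E; chars JE.
Square: 1.15679/2 → 0, 4.57381/1 → 4; chars 04.
Subsquare: 1.15679/0.0833333 → 13 → n, 0.57381/0.0416667 → 13 → n; chars nn.
Extended square: 0.07346/0.00833333 → 8, 0.03214/0.00416667 → 7; chars 87.

JE04nn87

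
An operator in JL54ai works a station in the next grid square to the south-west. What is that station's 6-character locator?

JL44xh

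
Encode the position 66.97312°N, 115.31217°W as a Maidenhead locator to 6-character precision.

DP26ix

Add 180° to longitude and 90° to latitude: 64.6878, 156.9731.
Field: lon ⌊64.6878/20⌋ = 3 → D; lat ⌊156.9731/10⌋ = 15 → P.
Square: lon ⌊4.6878/2⌋ = 2; lat ⌊6.9731/1⌋ = 6.
Subsquare: lon ⌊0.6878/0.0833333⌋ = 8 → i; lat ⌊0.9731/0.0416667⌋ = 23 → x.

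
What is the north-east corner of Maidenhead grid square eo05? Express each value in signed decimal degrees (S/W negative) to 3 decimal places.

56.000, -98.000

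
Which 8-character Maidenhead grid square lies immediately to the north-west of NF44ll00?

NF44kl91

Longitude extended square 0; −1 → -1, wraps to 9, carry into subsquare.
Longitude subsquare l = 11; −1 → 10 = k.
Latitude extended square 0; +1 → 1.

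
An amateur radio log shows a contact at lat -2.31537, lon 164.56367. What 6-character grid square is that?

RI27gq

Offset from 180°W / 90°S: lon 344.5637°, lat 87.6846°.
Field: 344.5637/20 → 17 → R, 87.6846/10 → 8 → I; chars RI.
Square: 4.5637/2 → 2, 7.6846/1 → 7; chars 27.
Subsquare: 0.5637/0.0833333 → 6 → g, 0.6846/0.0416667 → 16 → q; chars gq.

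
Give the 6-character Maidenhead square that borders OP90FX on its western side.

OP90ex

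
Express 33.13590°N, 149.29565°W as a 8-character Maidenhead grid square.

BM53id42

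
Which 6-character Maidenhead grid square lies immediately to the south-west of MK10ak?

Longitude subsquare a = 0; −1 → -1, wraps to 23 = x, carry into square.
Longitude square 1; −1 → 0.
Latitude subsquare k = 10; −1 → 9 = j.

MK00xj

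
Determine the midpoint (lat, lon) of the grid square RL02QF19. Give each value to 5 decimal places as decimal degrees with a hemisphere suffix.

Field R=17, L=11: +17·20° lon, +11·10° lat → SW at lon 160°, lat 20°.
Square 0, 2: +0·2° lon, +2·1° lat → SW at lon 160°, lat 22°.
Subsquare q=16, f=5: +16·0.0833333° lon, +5·0.0416667° lat → SW at lon 161.333°, lat 22.2083°.
Extended square 1, 9: +1·0.00833333° lon, +9·0.00416667° lat → SW at lon 161.342°, lat 22.2458°.
Cell spans 0.00833333° lon × 0.00416667° lat. Centre is SW corner plus half of each.
latitude 22.24792° N, longitude 161.34583° E.

22.24792° N, 161.34583° E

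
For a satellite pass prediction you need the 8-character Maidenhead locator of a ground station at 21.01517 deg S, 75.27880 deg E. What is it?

MG78px36

Offset from 180°W / 90°S: lon 255.27880°, lat 68.98483°.
Field: 255.27880/20 → 12 → M, 68.98483/10 → 6 → G; chars MG.
Square: 15.27880/2 → 7, 8.98483/1 → 8; chars 78.
Subsquare: 1.27880/0.0833333 → 15 → p, 0.98483/0.0416667 → 23 → x; chars px.
Extended square: 0.02880/0.00833333 → 3, 0.02650/0.00416667 → 6; chars 36.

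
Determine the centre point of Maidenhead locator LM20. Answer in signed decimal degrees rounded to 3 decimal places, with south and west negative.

30.500, 45.000

Field L=11, M=12: +11·20° lon, +12·10° lat → SW at lon 40°, lat 30°.
Square 2, 0: +2·2° lon, +0·1° lat → SW at lon 44°, lat 30°.
Cell spans 2° lon × 1° lat. Centre is SW corner plus half of each.
latitude 30.500, longitude 45.000.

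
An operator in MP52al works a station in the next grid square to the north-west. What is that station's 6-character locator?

Longitude subsquare a = 0; −1 → -1, wraps to 23 = x, carry into square.
Longitude square 5; −1 → 4.
Latitude subsquare l = 11; +1 → 12 = m.

MP42xm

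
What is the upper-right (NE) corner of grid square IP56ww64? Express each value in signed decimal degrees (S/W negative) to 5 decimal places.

66.93750, -8.10833

Field I=8, P=15: +8·20° lon, +15·10° lat → SW at lon -20°, lat 60°.
Square 5, 6: +5·2° lon, +6·1° lat → SW at lon -10°, lat 66°.
Subsquare w=22, w=22: +22·0.0833333° lon, +22·0.0416667° lat → SW at lon -8.16667°, lat 66.9167°.
Extended square 6, 4: +6·0.00833333° lon, +4·0.00416667° lat → SW at lon -8.11667°, lat 66.9333°.
Cell spans 0.00833333° lon × 0.00416667° lat. NE corner is SW corner plus one full cell.
latitude 66.93750, longitude -8.10833.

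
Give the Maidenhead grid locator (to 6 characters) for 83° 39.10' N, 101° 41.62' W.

DR93dp

Add 180° to longitude and 90° to latitude: 78.3063, 173.6517.
Field: 78.3063/20 → 3 → D, 173.6517/10 → 17 → R; chars DR.
Square: 18.3063/2 → 9, 3.6517/1 → 3; chars 93.
Subsquare: 0.3063/0.0833333 → 3 → d, 0.6517/0.0416667 → 15 → p; chars dp.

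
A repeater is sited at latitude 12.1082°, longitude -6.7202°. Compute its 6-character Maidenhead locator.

IK62pc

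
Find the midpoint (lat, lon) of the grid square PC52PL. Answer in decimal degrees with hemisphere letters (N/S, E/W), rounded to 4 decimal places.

Field P=15, C=2: +15·20° lon, +2·10° lat → SW at lon 120°, lat -70°.
Square 5, 2: +5·2° lon, +2·1° lat → SW at lon 130°, lat -68°.
Subsquare p=15, l=11: +15·0.0833333° lon, +11·0.0416667° lat → SW at lon 131.25°, lat -67.5417°.
Cell spans 0.0833333° lon × 0.0416667° lat. Centre is SW corner plus half of each.
latitude 67.5208° S, longitude 131.2917° E.

67.5208° S, 131.2917° E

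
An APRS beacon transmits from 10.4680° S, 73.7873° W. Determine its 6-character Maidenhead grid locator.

FH39cm

Shift to the Maidenhead origin (180°W, 90°S): lon 106.2127, lat 79.5320.
Field: 106.2127/20 → 5 → F, 79.5320/10 → 7 → H; chars FH.
Square: 6.2127/2 → 3, 9.5320/1 → 9; chars 39.
Subsquare: 0.2127/0.0833333 → 2 → c, 0.5320/0.0416667 → 12 → m; chars cm.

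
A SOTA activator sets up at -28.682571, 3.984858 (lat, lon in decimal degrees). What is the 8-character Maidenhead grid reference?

Offset from 180°W / 90°S: lon 183.98486°, lat 61.31743°.
Field: 183.98486/20 → 9 → J, 61.31743/10 → 6 → G; chars JG.
Square: 3.98486/2 → 1, 1.31743/1 → 1; chars 11.
Subsquare: 1.98486/0.0833333 → 23 → x, 0.31743/0.0416667 → 7 → h; chars xh.
Extended square: 0.06819/0.00833333 → 8, 0.02576/0.00416667 → 6; chars 86.

JG11xh86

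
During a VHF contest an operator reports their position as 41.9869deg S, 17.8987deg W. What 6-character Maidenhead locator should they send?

IE18ba

Add 180° to longitude and 90° to latitude: 162.1013, 48.0131.
Field: lon ⌊162.1013/20⌋ = 8 → I; lat ⌊48.0131/10⌋ = 4 → E.
Square: lon ⌊2.1013/2⌋ = 1; lat ⌊8.0131/1⌋ = 8.
Subsquare: lon ⌊0.1013/0.0833333⌋ = 1 → b; lat ⌊0.0131/0.0416667⌋ = 0 → a.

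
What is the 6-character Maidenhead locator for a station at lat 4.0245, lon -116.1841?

Offset from 180°W / 90°S: lon 63.8159°, lat 94.0245°.
Field: 63.8159/20 → 3 → D, 94.0245/10 → 9 → J; chars DJ.
Square: 3.8159/2 → 1, 4.0245/1 → 4; chars 14.
Subsquare: 1.8159/0.0833333 → 21 → v, 0.0245/0.0416667 → 0 → a; chars va.

DJ14va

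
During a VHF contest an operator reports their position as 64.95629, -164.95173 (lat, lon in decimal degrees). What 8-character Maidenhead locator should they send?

Offset from 180°W / 90°S: lon 15.04827°, lat 154.95629°.
Field (20°×10°, letters A–R): 15.04827/20 → 0 → A, 154.95629/10 → 15 → P; chars AP.
Square (2°×1°, digits 0–9): 15.04827/2 → 7, 4.95629/1 → 4; chars 74.
Subsquare (5′×2.5′, letters a–x): 1.04827/0.0833333 → 12 → m, 0.95629/0.0416667 → 22 → w; chars mw.
Extended square (30″×15″, digits 0–9): 0.04827/0.00833333 → 5, 0.03962/0.00416667 → 9; chars 59.

AP74mw59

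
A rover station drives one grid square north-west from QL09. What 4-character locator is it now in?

Longitude square 0; −1 → -1, wraps to 9, carry into field.
Longitude field Q = 16; −1 → 15 = P.
Latitude square 9; +1 → 10, wraps to 0, carry into field.
Latitude field L = 11; +1 → 12 = M.

PM90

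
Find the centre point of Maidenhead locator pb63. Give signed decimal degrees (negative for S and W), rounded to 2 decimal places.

-76.50, 133.00

Field P=15, B=1: +15·20° lon, +1·10° lat → SW at lon 120°, lat -80°.
Square 6, 3: +6·2° lon, +3·1° lat → SW at lon 132°, lat -77°.
Cell spans 2° lon × 1° lat. Centre is SW corner plus half of each.
latitude -76.50, longitude 133.00.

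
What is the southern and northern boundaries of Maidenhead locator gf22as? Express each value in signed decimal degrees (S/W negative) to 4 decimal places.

-37.2500, -37.2083

Field G=6, F=5: +6·20° lon, +5·10° lat → SW at lon -60°, lat -40°.
Square 2, 2: +2·2° lon, +2·1° lat → SW at lon -56°, lat -38°.
Subsquare a=0, s=18: +0·0.0833333° lon, +18·0.0416667° lat → SW at lon -56°, lat -37.25°.
Cell spans 0.0833333° lon × 0.0416667° lat.
south -37.2500, north -37.2083.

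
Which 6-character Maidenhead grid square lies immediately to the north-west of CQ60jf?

Longitude subsquare j = 9; −1 → 8 = i.
Latitude subsquare f = 5; +1 → 6 = g.

CQ60ig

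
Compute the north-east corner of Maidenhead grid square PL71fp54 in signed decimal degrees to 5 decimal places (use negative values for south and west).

21.64583, 134.46667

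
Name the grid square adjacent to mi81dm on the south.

MI81dl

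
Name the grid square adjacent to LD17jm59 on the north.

LD17jn50

Latitude extended square 9; +1 → 10, wraps to 0, carry into subsquare.
Latitude subsquare m = 12; +1 → 13 = n.
The longitude characters are unchanged.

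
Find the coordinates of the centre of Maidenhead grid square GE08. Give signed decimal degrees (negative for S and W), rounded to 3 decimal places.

-41.500, -59.000

Field G=6, E=4: +6·20° lon, +4·10° lat → SW at lon -60°, lat -50°.
Square 0, 8: +0·2° lon, +8·1° lat → SW at lon -60°, lat -42°.
Cell spans 2° lon × 1° lat. Centre is SW corner plus half of each.
latitude -41.500, longitude -59.000.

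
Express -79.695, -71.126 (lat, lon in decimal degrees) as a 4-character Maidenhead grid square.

FB40

Shift to the Maidenhead origin (180°W, 90°S): lon 108.87, lat 10.31.
Field: 108.87/20 → 5 → F, 10.31/10 → 1 → B; chars FB.
Square: 8.87/2 → 4, 0.31/1 → 0; chars 40.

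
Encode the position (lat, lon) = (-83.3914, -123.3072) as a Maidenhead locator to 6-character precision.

Offset from 180°W / 90°S: lon 56.6928°, lat 6.6086°.
Field: 56.6928/20 → 2 → C, 6.6086/10 → 0 → A; chars CA.
Square: 16.6928/2 → 8, 6.6086/1 → 6; chars 86.
Subsquare: 0.6928/0.0833333 → 8 → i, 0.6086/0.0416667 → 14 → o; chars io.

CA86io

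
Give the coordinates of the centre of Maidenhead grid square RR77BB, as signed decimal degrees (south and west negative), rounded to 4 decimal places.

Field R=17, R=17: +17·20° lon, +17·10° lat → SW at lon 160°, lat 80°.
Square 7, 7: +7·2° lon, +7·1° lat → SW at lon 174°, lat 87°.
Subsquare b=1, b=1: +1·0.0833333° lon, +1·0.0416667° lat → SW at lon 174.083°, lat 87.0417°.
Cell spans 0.0833333° lon × 0.0416667° lat. Centre is SW corner plus half of each.
latitude 87.0625, longitude 174.1250.

87.0625, 174.1250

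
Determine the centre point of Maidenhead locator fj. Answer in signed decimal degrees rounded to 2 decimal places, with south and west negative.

Field F=5, J=9: +5·20° lon, +9·10° lat → SW at lon -80°, lat 0°.
Cell spans 20° lon × 10° lat. Centre is SW corner plus half of each.
latitude 5.00, longitude -70.00.

5.00, -70.00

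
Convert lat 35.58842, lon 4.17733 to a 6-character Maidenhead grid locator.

JM25co

Shift to the Maidenhead origin (180°W, 90°S): lon 184.1773, lat 125.5884.
Field (20°×10°, letters A–R): lon ⌊184.1773/20⌋ = 9 → J; lat ⌊125.5884/10⌋ = 12 → M.
Square (2°×1°, digits 0–9): lon ⌊4.1773/2⌋ = 2; lat ⌊5.5884/1⌋ = 5.
Subsquare (5′×2.5′, letters a–x): lon ⌊0.1773/0.0833333⌋ = 2 → c; lat ⌊0.5884/0.0416667⌋ = 14 → o.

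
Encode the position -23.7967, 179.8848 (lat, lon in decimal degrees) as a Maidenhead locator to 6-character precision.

RG96we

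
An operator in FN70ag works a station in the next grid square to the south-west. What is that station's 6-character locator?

FN60xf

Longitude subsquare a = 0; −1 → -1, wraps to 23 = x, carry into square.
Longitude square 7; −1 → 6.
Latitude subsquare g = 6; −1 → 5 = f.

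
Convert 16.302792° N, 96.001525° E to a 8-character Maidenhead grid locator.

Offset from 180°W / 90°S: lon 276.00153°, lat 106.30279°.
Field: lon ⌊276.00153/20⌋ = 13 → N; lat ⌊106.30279/10⌋ = 10 → K.
Square: lon ⌊16.00153/2⌋ = 8; lat ⌊6.30279/1⌋ = 6.
Subsquare: lon ⌊0.00153/0.0833333⌋ = 0 → a; lat ⌊0.30279/0.0416667⌋ = 7 → h.
Extended square: lon ⌊0.00153/0.00833333⌋ = 0; lat ⌊0.01113/0.00416667⌋ = 2.

NK86ah02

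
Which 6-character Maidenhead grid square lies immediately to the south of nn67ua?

NN66ux

Latitude subsquare a = 0; −1 → -1, wraps to 23 = x, carry into square.
Latitude square 7; −1 → 6.
The longitude characters are unchanged.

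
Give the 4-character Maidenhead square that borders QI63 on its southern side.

QI62

Latitude square 3; −1 → 2.
The longitude characters are unchanged.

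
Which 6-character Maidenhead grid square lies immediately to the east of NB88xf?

NB98af

Longitude subsquare x = 23; +1 → 24, wraps to 0 = a, carry into square.
Longitude square 8; +1 → 9.
The latitude characters are unchanged.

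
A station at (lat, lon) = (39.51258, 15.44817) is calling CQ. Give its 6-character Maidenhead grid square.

JM79rm

Add 180° to longitude and 90° to latitude: 195.4482, 129.5126.
Field: lon ⌊195.4482/20⌋ = 9 → J; lat ⌊129.5126/10⌋ = 12 → M.
Square: lon ⌊15.4482/2⌋ = 7; lat ⌊9.5126/1⌋ = 9.
Subsquare: lon ⌊1.4482/0.0833333⌋ = 17 → r; lat ⌊0.5126/0.0416667⌋ = 12 → m.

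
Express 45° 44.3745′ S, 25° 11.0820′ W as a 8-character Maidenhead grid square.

HE74jg72

Offset from 180°W / 90°S: lon 154.81530°, lat 44.26042°.
Field (20°×10°, letters A–R): 154.81530/20 → 7 → H, 44.26042/10 → 4 → E; chars HE.
Square (2°×1°, digits 0–9): 14.81530/2 → 7, 4.26042/1 → 4; chars 74.
Subsquare (5′×2.5′, letters a–x): 0.81530/0.0833333 → 9 → j, 0.26042/0.0416667 → 6 → g; chars jg.
Extended square (30″×15″, digits 0–9): 0.06530/0.00833333 → 7, 0.01042/0.00416667 → 2; chars 72.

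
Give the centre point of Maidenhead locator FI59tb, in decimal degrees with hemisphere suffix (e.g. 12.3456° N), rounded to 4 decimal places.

0.9375° S, 68.3750° W

Field F=5, I=8: +5·20° lon, +8·10° lat → SW at lon -80°, lat -10°.
Square 5, 9: +5·2° lon, +9·1° lat → SW at lon -70°, lat -1°.
Subsquare t=19, b=1: +19·0.0833333° lon, +1·0.0416667° lat → SW at lon -68.4167°, lat -0.958333°.
Cell spans 0.0833333° lon × 0.0416667° lat. Centre is SW corner plus half of each.
latitude 0.9375° S, longitude 68.3750° W.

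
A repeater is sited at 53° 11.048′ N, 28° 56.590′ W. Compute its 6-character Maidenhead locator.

HO53me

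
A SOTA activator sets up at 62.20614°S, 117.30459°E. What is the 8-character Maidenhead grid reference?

OC87pt60

Offset from 180°W / 90°S: lon 297.30459°, lat 27.79386°.
Field: 297.30459/20 → 14 → O, 27.79386/10 → 2 → C; chars OC.
Square: 17.30459/2 → 8, 7.79386/1 → 7; chars 87.
Subsquare: 1.30459/0.0833333 → 15 → p, 0.79386/0.0416667 → 19 → t; chars pt.
Extended square: 0.05459/0.00833333 → 6, 0.00219/0.00416667 → 0; chars 60.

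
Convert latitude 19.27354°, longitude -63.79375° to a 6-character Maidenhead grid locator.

FK89cg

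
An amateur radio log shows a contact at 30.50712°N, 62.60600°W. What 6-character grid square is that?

FM80qm

Shift to the Maidenhead origin (180°W, 90°S): lon 117.3940, lat 120.5071.
Field: lon ⌊117.3940/20⌋ = 5 → F; lat ⌊120.5071/10⌋ = 12 → M.
Square: lon ⌊17.3940/2⌋ = 8; lat ⌊0.5071/1⌋ = 0.
Subsquare: lon ⌊1.3940/0.0833333⌋ = 16 → q; lat ⌊0.5071/0.0416667⌋ = 12 → m.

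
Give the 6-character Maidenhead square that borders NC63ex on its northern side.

NC64ea

Latitude subsquare x = 23; +1 → 24, wraps to 0 = a, carry into square.
Latitude square 3; +1 → 4.
The longitude characters are unchanged.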